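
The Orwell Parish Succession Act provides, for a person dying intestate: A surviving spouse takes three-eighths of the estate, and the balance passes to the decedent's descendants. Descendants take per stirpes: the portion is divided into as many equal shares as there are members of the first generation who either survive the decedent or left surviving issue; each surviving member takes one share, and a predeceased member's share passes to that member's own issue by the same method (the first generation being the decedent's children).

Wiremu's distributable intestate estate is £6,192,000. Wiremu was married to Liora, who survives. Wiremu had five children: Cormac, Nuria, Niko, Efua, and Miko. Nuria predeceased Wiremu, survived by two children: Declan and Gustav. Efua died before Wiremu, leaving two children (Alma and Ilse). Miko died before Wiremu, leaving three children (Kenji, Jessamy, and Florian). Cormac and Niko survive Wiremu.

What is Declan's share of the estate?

Liora takes three-eighths of £6,192,000 = £2,322,000. The remaining £3,870,000 passes to the descendants.
The descendants' portion (£3,870,000) is divided into 5 shares of £774,000: Cormac and Niko each take £774,000; Nuria's £774,000 share passes to Nuria's issue; Efua's £774,000 share passes to Efua's issue; Miko's £774,000 share passes to Miko's issue.
Nuria's share (£774,000) is divided into 2 shares of £387,000: Declan and Gustav each take £387,000.
Efua's share (£774,000) is divided into 2 shares of £387,000: Alma and Ilse each take £387,000.
Miko's share (£774,000) is divided into 3 shares of £258,000: Kenji, Jessamy, and Florian each take £258,000.

Declan receives £387,000.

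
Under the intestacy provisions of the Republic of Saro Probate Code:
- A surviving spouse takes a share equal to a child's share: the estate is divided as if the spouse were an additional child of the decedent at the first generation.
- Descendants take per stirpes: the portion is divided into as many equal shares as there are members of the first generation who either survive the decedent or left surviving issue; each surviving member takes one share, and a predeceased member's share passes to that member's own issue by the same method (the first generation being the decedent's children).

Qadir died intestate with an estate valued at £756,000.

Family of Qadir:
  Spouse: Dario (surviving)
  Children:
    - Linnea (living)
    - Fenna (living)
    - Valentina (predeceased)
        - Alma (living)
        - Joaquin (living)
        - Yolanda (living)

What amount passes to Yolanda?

The spouse counts as an additional share at the children's level, so there are 4 primary shares of £189,000. Dario takes one such share (£189,000).
The children's combined portion (£567,000) is divided into 3 shares of £189,000: Linnea and Fenna each take £189,000; Valentina's £189,000 share passes to Valentina's issue.
Valentina's share (£189,000) is divided into 3 shares of £63,000: Alma, Joaquin, and Yolanda each take £63,000.

Yolanda receives £63,000.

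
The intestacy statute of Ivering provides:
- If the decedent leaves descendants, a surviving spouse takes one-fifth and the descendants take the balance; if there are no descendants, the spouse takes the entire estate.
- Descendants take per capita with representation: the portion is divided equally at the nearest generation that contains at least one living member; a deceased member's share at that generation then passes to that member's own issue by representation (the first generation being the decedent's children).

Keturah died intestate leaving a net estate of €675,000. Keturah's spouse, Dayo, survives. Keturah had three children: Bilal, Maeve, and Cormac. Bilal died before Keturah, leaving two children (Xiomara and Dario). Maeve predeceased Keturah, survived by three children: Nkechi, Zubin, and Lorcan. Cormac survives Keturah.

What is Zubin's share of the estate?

Zubin receives €60,000.

Dayo takes one-fifth of €675,000 = €135,000. The remaining €540,000 passes to the descendants.
The descendants' portion (€540,000) is divided into 3 shares of €180,000: Cormac takes €180,000; Bilal's €180,000 share passes to Bilal's issue; Maeve's €180,000 share passes to Maeve's issue.
Bilal's share (€180,000) is divided into 2 shares of €90,000: Xiomara and Dario each take €90,000.
Maeve's share (€180,000) is divided into 3 shares of €60,000: Nkechi, Zubin, and Lorcan each take €60,000.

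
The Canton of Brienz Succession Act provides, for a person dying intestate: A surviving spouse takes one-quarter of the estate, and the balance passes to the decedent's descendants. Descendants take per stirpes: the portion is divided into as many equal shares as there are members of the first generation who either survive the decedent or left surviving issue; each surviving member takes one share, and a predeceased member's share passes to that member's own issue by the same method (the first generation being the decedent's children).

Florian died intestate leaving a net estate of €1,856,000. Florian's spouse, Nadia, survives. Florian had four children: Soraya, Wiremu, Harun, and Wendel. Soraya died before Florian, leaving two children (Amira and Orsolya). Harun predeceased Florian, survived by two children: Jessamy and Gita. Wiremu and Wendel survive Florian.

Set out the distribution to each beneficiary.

Nadia takes one-quarter of €1,856,000 = €464,000. The remaining €1,392,000 passes to the descendants.
The descendants' portion (€1,392,000) is divided into 4 shares of €348,000: Wiremu and Wendel each take €348,000; Soraya's €348,000 share passes to Soraya's issue; Harun's €348,000 share passes to Harun's issue.
Soraya's share (€348,000) is divided into 2 shares of €174,000: Amira and Orsolya each take €174,000.
Harun's share (€348,000) is divided into 2 shares of €174,000: Jessamy and Gita each take €174,000.

Nadia: €464,000; Amira: €174,000; Orsolya: €174,000; Wiremu: €348,000; Jessamy: €174,000; Gita: €174,000; Wendel: €348,000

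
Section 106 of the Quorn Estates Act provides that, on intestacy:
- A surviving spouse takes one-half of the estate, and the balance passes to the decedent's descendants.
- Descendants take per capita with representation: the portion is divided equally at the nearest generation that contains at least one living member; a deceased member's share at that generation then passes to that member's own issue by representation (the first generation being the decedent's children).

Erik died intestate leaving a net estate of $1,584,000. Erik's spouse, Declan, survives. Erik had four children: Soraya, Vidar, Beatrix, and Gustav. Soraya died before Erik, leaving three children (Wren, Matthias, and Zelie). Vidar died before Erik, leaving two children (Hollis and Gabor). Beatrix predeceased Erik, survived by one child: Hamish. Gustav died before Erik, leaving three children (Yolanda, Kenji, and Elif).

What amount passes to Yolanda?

Declan takes one-half of $1,584,000 = $792,000. The remaining $792,000 passes to the descendants.
No child survives, so the initial division is made at the grandchildren's generation.
The descendants' portion ($792,000) is divided into 9 shares of $88,000: Wren, Matthias, Zelie, Hollis, Gabor, Hamish, Yolanda, Kenji, and Elif each take $88,000.

Yolanda receives $88,000.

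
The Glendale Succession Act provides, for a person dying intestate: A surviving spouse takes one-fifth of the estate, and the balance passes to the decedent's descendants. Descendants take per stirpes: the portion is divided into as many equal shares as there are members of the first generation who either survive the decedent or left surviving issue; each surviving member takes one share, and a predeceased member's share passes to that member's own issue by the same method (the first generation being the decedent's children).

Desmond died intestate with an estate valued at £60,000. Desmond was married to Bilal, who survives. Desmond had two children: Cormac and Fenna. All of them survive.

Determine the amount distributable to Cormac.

Bilal takes one-fifth of £60,000 = £12,000. The remaining £48,000 passes to the descendants.
The descendants' portion (£48,000) is divided into 2 shares of £24,000: Cormac and Fenna each take £24,000.

Cormac receives £24,000.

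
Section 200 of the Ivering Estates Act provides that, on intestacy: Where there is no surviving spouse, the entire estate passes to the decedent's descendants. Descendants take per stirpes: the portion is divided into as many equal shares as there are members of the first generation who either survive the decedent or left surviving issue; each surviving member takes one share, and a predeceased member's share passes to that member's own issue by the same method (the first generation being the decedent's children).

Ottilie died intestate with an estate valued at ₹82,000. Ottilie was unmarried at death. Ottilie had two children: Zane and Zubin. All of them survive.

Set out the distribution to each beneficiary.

The entire ₹82,000 passes to the descendants.
That amount (₹82,000) is divided into 2 shares of ₹41,000: Zane and Zubin each take ₹41,000.

Zane: ₹41,000; Zubin: ₹41,000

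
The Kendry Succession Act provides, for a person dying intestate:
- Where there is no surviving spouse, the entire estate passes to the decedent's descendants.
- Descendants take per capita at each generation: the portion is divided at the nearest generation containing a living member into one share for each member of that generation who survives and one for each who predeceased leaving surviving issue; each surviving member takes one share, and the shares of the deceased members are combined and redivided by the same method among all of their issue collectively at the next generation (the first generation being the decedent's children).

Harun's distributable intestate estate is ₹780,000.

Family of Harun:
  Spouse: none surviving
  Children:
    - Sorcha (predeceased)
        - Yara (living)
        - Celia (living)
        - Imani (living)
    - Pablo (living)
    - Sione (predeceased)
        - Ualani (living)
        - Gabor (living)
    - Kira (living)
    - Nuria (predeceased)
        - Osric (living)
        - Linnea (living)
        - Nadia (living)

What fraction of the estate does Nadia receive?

The entire ₹780,000 passes to the descendants.
That amount (₹780,000) is divided at the children's generation into 5 shares of ₹156,000. Pablo and Kira each take ₹156,000. The 3 shares of the deceased (Sorcha, Sione, and Nuria) are combined into a pool of ₹468,000.
That pool (₹468,000) is divided at the grandchildren's generation equally among Yara, Celia, Imani, Ualani, Gabor, Osric, Linnea, and Nadia: ₹58,500 each.

Nadia receives 3/40 of the estate.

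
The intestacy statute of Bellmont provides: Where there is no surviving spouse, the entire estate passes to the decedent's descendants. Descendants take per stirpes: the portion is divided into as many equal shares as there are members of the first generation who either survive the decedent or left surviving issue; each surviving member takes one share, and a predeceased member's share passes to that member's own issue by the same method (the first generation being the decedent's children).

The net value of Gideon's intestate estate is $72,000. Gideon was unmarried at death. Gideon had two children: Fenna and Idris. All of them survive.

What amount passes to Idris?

Idris receives $36,000.

The entire $72,000 passes to the descendants.
That amount ($72,000) is divided into 2 shares of $36,000: Fenna and Idris each take $36,000.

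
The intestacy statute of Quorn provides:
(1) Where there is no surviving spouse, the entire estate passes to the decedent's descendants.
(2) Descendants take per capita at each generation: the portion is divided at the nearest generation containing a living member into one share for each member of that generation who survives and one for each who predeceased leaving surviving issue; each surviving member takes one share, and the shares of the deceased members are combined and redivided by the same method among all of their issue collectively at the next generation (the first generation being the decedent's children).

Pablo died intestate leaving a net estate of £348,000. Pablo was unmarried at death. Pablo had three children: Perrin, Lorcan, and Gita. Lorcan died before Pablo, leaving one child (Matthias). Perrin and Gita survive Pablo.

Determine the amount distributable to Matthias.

Matthias receives £116,000.

The entire £348,000 passes to the descendants.
That amount (£348,000) is divided at the children's generation into 3 shares of £116,000. Perrin and Gita each take £116,000. The remaining share for the deceased Lorcan (£116,000) is carried to the next generation.
That pool (£116,000) passes entirely to Matthias, the sole taker at the grandchildren's generation.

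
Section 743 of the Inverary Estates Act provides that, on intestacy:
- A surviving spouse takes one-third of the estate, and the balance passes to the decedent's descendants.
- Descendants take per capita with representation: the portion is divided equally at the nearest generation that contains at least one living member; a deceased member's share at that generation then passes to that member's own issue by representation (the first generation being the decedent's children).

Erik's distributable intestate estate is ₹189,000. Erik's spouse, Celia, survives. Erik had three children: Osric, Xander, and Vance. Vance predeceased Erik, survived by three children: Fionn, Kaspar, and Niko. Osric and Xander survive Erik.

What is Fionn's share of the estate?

Fionn receives ₹14,000.

Celia takes one-third of ₹189,000 = ₹63,000. The remaining ₹126,000 passes to the descendants.
The descendants' portion (₹126,000) is divided into 3 shares of ₹42,000: Osric and Xander each take ₹42,000; Vance's ₹42,000 share passes to Vance's issue.
Vance's share (₹42,000) is divided into 3 shares of ₹14,000: Fionn, Kaspar, and Niko each take ₹14,000.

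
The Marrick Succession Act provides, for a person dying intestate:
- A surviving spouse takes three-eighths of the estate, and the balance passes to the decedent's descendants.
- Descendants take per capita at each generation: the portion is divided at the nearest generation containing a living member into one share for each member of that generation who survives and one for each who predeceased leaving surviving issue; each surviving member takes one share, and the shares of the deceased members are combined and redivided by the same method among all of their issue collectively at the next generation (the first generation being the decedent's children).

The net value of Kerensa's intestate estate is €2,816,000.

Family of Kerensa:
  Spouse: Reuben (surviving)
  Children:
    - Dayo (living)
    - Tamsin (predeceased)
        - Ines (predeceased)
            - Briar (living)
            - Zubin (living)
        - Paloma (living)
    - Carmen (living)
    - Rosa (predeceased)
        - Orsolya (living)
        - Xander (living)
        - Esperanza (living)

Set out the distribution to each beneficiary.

Reuben takes three-eighths of €2,816,000 = €1,056,000. The remaining €1,760,000 passes to the descendants.
The descendants' portion (€1,760,000) is divided at the children's generation into 4 shares of €440,000. Dayo and Carmen each take €440,000. The 2 shares of the deceased (Tamsin and Rosa) are combined into a pool of €880,000.
That pool (€880,000) is divided at the grandchildren's generation into 5 shares of €176,000. Paloma, Orsolya, Xander, and Esperanza each take €176,000. The remaining share for the deceased Ines (€176,000) is carried to the next generation.
That pool (€176,000) is divided at the great-grandchildren's generation equally among Briar and Zubin: €88,000 each.

Reuben: €1,056,000; Dayo: €440,000; Briar: €88,000; Zubin: €88,000; Paloma: €176,000; Carmen: €440,000; Orsolya: €176,000; Xander: €176,000; Esperanza: €176,000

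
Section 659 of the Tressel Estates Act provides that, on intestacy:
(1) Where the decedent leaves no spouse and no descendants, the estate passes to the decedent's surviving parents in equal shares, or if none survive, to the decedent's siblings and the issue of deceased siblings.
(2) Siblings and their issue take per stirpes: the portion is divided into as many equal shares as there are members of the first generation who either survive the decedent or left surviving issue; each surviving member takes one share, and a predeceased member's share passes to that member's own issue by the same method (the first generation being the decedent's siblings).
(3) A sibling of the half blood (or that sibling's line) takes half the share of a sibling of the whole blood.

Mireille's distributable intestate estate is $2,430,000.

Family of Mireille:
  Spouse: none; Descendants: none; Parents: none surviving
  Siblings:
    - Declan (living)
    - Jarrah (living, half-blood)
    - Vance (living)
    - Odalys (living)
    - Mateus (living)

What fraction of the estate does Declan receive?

Declan receives 2/9 of the estate.

The entire $2,430,000 passes to the siblings and their issue.
Counting each half-blood sibling's line as half a unit, there are 9/2 units in $2,430,000, so one unit is $540,000. Whole-blood lines (Declan, Vance, Odalys, and Mateus) take $540,000 each; half-blood lines (Jarrah) take $270,000 each.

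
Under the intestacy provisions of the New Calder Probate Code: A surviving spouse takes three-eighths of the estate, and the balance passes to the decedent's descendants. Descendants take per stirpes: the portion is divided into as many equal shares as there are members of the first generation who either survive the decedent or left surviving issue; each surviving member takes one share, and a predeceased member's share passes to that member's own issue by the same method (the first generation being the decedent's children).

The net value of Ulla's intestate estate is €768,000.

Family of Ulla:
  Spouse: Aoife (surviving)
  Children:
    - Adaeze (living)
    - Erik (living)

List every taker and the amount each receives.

Aoife: €288,000; Adaeze: €240,000; Erik: €240,000

Aoife takes three-eighths of €768,000 = €288,000. The remaining €480,000 passes to the descendants.
The descendants' portion (€480,000) is divided into 2 shares of €240,000: Adaeze and Erik each take €240,000.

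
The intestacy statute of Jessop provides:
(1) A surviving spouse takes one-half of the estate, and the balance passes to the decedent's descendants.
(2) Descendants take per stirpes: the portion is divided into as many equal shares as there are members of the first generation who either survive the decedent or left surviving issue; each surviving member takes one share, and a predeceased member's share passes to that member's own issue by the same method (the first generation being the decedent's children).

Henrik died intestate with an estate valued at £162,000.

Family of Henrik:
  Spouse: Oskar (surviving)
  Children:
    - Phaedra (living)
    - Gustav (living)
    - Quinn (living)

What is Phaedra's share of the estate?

Phaedra receives £27,000.

Oskar takes one-half of £162,000 = £81,000. The remaining £81,000 passes to the descendants.
The descendants' portion (£81,000) is divided into 3 shares of £27,000: Phaedra, Gustav, and Quinn each take £27,000.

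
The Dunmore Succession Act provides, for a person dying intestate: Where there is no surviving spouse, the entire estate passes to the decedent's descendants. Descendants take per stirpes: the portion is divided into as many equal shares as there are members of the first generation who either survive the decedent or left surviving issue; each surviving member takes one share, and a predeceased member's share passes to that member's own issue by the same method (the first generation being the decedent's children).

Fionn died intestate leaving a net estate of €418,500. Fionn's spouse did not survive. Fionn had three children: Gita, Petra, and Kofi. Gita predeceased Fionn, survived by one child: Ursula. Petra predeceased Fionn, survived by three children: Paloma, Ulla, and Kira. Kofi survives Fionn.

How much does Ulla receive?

Ulla receives €46,500.

The entire €418,500 passes to the descendants.
That amount (€418,500) is divided into 3 shares of €139,500: Kofi takes €139,500; Gita's €139,500 share passes to Gita's issue; Petra's €139,500 share passes to Petra's issue.
Gita's share (€139,500) passes entirely to Ursula.
Petra's share (€139,500) is divided into 3 shares of €46,500: Paloma, Ulla, and Kira each take €46,500.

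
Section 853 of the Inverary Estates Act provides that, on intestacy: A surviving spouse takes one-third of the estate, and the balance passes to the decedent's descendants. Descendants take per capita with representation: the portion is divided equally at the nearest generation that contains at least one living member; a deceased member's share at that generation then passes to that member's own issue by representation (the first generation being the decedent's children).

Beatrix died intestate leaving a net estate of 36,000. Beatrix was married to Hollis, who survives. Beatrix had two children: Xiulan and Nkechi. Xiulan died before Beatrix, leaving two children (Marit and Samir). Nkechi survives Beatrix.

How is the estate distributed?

Hollis takes one-third of 36,000 = 12,000. The remaining 24,000 passes to the descendants.
The descendants' portion (24,000) is divided into 2 shares of 12,000: Nkechi takes 12,000; Xiulan's 12,000 share passes to Xiulan's issue.
Xiulan's share (12,000) is divided into 2 shares of 6,000: Marit and Samir each take 6,000.

Hollis: 12,000; Marit: 6,000; Samir: 6,000; Nkechi: 12,000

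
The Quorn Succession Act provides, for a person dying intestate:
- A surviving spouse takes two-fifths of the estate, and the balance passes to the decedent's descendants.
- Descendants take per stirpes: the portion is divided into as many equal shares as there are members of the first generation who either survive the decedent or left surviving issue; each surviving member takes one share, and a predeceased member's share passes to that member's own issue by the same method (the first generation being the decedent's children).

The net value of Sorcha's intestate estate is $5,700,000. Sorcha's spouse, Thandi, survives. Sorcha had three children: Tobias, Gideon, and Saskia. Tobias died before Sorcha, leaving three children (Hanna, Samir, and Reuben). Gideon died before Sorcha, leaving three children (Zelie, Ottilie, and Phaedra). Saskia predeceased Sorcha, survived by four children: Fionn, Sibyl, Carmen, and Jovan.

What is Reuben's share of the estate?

Reuben receives $380,000.

Thandi takes two-fifths of $5,700,000 = $2,280,000. The remaining $3,420,000 passes to the descendants.
The descendants' portion ($3,420,000) is divided into 3 shares of $1,140,000: Tobias's $1,140,000 share passes to Tobias's issue; Gideon's $1,140,000 share passes to Gideon's issue; Saskia's $1,140,000 share passes to Saskia's issue.
Tobias's share ($1,140,000) is divided into 3 shares of $380,000: Hanna, Samir, and Reuben each take $380,000.
Gideon's share ($1,140,000) is divided into 3 shares of $380,000: Zelie, Ottilie, and Phaedra each take $380,000.
Saskia's share ($1,140,000) is divided into 4 shares of $285,000: Fionn, Sibyl, Carmen, and Jovan each take $285,000.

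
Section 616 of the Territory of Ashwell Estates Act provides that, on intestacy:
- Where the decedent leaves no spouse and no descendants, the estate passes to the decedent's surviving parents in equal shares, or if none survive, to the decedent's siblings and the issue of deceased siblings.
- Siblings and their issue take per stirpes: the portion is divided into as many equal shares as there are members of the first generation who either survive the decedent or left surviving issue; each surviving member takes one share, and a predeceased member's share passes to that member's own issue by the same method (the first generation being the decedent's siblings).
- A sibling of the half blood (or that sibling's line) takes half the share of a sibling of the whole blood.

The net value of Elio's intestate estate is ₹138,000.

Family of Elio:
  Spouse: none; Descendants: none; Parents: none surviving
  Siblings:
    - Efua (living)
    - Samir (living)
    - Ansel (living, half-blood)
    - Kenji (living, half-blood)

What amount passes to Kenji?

The entire ₹138,000 passes to the siblings and their issue.
Counting each half-blood sibling's line as half a unit, there are 3 units in ₹138,000, so one unit is ₹46,000. Whole-blood lines (Efua and Samir) take ₹46,000 each; half-blood lines (Ansel and Kenji) take ₹23,000 each.

Kenji receives ₹23,000.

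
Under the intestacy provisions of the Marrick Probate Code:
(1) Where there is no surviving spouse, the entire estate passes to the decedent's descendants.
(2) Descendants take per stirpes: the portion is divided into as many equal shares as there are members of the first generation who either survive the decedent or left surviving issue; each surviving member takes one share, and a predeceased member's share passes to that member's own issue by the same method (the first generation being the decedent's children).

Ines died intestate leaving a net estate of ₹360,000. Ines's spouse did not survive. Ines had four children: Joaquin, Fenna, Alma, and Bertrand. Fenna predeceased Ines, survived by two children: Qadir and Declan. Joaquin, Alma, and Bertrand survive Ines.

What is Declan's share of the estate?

The entire ₹360,000 passes to the descendants.
That amount (₹360,000) is divided into 4 shares of ₹90,000: Joaquin, Alma, and Bertrand each take ₹90,000; Fenna's ₹90,000 share passes to Fenna's issue.
Fenna's share (₹90,000) is divided into 2 shares of ₹45,000: Qadir and Declan each take ₹45,000.

Declan receives ₹45,000.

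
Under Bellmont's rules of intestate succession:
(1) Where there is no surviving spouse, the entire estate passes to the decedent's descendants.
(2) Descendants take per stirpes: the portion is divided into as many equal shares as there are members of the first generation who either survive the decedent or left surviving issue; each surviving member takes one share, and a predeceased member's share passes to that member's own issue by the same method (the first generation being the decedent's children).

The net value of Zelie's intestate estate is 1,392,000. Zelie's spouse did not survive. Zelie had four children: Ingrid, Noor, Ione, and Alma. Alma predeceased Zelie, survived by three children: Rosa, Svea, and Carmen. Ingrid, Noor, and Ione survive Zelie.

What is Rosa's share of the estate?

Rosa receives 116,000.

The entire 1,392,000 passes to the descendants.
That amount (1,392,000) is divided into 4 shares of 348,000: Ingrid, Noor, and Ione each take 348,000; Alma's 348,000 share passes to Alma's issue.
Alma's share (348,000) is divided into 3 shares of 116,000: Rosa, Svea, and Carmen each take 116,000.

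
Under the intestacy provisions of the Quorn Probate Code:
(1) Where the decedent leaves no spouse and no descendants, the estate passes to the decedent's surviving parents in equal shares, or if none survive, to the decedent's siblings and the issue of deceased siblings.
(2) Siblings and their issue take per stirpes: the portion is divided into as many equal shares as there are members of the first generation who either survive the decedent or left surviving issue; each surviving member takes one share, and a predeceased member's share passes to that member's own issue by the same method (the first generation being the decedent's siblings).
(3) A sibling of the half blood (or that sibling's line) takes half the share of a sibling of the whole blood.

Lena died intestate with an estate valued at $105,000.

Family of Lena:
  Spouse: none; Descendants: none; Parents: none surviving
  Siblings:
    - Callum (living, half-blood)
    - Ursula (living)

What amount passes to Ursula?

Ursula receives $70,000.

The entire $105,000 passes to the siblings and their issue.
Counting each half-blood sibling's line as half a unit, there are 3/2 units in $105,000, so one unit is $70,000. Whole-blood lines (Ursula) take $70,000 each; half-blood lines (Callum) take $35,000 each.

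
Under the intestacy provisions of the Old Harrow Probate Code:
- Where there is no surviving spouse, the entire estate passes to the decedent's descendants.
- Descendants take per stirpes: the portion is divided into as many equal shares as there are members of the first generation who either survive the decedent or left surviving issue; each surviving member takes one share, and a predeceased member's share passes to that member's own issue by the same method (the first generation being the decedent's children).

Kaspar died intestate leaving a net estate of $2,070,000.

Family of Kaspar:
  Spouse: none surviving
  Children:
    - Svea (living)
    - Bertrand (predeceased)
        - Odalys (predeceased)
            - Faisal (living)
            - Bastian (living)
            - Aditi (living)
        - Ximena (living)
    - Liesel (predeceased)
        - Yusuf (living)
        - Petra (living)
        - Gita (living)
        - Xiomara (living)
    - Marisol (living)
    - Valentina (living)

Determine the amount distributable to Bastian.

The entire $2,070,000 passes to the descendants.
That amount ($2,070,000) is divided into 5 shares of $414,000: Svea, Marisol, and Valentina each take $414,000; Bertrand's $414,000 share passes to Bertrand's issue; Liesel's $414,000 share passes to Liesel's issue.
Bertrand's share ($414,000) is divided into 2 shares of $207,000: Ximena takes $207,000; Odalys's $207,000 share passes to Odalys's issue.
Odalys's share ($207,000) is divided into 3 shares of $69,000: Faisal, Bastian, and Aditi each take $69,000.
Liesel's share ($414,000) is divided into 4 shares of $103,500: Yusuf, Petra, Gita, and Xiomara each take $103,500.

Bastian receives $69,000.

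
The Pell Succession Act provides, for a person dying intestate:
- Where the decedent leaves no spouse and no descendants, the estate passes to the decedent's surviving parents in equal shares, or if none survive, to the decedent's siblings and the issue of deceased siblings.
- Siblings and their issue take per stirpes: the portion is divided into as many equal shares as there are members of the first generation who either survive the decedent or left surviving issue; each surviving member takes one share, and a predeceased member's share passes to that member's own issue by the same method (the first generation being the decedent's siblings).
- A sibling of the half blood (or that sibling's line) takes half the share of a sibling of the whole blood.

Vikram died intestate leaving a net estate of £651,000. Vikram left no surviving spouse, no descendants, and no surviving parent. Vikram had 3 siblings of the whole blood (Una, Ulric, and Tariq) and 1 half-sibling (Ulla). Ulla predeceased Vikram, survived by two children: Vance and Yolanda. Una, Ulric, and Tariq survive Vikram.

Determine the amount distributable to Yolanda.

Yolanda receives £46,500.

The entire £651,000 passes to the siblings and their issue.
Counting each half-blood sibling's line as half a unit, there are 7/2 units in £651,000, so one unit is £186,000. Whole-blood lines (Una, Ulric, and Tariq) take £186,000 each; half-blood lines (Ulla) take £93,000 each.
Ulla's share (£93,000) is divided into 2 shares of £46,500: Vance and Yolanda each take £46,500.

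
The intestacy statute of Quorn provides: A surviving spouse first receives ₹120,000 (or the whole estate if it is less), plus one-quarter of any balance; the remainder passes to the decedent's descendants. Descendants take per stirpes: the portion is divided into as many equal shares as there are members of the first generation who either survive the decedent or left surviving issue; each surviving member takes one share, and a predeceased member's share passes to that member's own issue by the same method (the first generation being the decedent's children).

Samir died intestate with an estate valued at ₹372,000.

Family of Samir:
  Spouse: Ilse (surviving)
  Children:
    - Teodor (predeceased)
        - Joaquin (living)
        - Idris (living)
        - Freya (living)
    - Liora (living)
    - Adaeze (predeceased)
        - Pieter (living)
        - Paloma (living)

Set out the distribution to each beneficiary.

Ilse first takes ₹120,000, leaving a balance of ₹252,000. Ilse then takes one-quarter of the balance (₹63,000), for a total of ₹183,000. The remaining ₹189,000 passes to the descendants.
The descendants' portion (₹189,000) is divided into 3 shares of ₹63,000: Liora takes ₹63,000; Teodor's ₹63,000 share passes to Teodor's issue; Adaeze's ₹63,000 share passes to Adaeze's issue.
Teodor's share (₹63,000) is divided into 3 shares of ₹21,000: Joaquin, Idris, and Freya each take ₹21,000.
Adaeze's share (₹63,000) is divided into 2 shares of ₹31,500: Pieter and Paloma each take ₹31,500.

Ilse: ₹183,000; Joaquin: ₹21,000; Idris: ₹21,000; Freya: ₹21,000; Liora: ₹63,000; Pieter: ₹31,500; Paloma: ₹31,500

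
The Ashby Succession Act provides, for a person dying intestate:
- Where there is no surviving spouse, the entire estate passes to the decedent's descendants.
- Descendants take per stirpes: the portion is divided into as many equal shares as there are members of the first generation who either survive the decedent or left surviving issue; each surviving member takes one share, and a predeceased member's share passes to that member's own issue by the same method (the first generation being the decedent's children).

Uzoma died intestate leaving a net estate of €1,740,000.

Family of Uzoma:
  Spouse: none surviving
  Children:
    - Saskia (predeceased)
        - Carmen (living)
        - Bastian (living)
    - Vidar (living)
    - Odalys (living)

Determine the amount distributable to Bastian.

The entire €1,740,000 passes to the descendants.
That amount (€1,740,000) is divided into 3 shares of €580,000: Vidar and Odalys each take €580,000; Saskia's €580,000 share passes to Saskia's issue.
Saskia's share (€580,000) is divided into 2 shares of €290,000: Carmen and Bastian each take €290,000.

Bastian receives €290,000.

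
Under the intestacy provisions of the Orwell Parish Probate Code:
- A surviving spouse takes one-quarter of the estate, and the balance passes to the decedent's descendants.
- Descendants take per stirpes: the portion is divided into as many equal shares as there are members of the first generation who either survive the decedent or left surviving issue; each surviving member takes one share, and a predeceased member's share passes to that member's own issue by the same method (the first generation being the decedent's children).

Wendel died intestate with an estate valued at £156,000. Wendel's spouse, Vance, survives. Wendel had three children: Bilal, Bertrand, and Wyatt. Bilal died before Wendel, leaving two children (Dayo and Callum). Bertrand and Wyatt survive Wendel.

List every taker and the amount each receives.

Vance takes one-quarter of £156,000 = £39,000. The remaining £117,000 passes to the descendants.
The descendants' portion (£117,000) is divided into 3 shares of £39,000: Bertrand and Wyatt each take £39,000; Bilal's £39,000 share passes to Bilal's issue.
Bilal's share (£39,000) is divided into 2 shares of £19,500: Dayo and Callum each take £19,500.

Vance: £39,000; Dayo: £19,500; Callum: £19,500; Bertrand: £39,000; Wyatt: £39,000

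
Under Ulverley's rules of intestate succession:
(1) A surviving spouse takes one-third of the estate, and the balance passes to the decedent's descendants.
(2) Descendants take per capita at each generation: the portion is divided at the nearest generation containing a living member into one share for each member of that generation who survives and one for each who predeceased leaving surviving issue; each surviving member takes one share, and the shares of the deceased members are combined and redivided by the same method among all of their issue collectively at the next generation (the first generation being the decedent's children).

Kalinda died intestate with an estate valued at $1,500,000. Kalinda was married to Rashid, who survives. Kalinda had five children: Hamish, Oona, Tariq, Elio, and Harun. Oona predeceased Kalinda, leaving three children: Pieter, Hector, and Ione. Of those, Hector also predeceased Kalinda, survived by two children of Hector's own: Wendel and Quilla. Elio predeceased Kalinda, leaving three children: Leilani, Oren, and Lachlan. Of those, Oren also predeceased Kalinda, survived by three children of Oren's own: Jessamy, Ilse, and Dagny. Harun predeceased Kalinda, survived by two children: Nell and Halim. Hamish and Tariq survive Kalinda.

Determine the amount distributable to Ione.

Rashid takes one-third of $1,500,000 = $500,000. The remaining $1,000,000 passes to the descendants.
The descendants' portion ($1,000,000) is divided at the children's generation into 5 shares of $200,000. Hamish and Tariq each take $200,000. The 3 shares of the deceased (Oona, Elio, and Harun) are combined into a pool of $600,000.
That pool ($600,000) is divided at the grandchildren's generation into 8 shares of $75,000. Pieter, Ione, Leilani, Lachlan, Nell, and Halim each take $75,000. The 2 shares of the deceased (Hector and Oren) are combined into a pool of $150,000.
That pool ($150,000) is divided at the great-grandchildren's generation equally among Wendel, Quilla, Jessamy, Ilse, and Dagny: $30,000 each.

Ione receives $75,000.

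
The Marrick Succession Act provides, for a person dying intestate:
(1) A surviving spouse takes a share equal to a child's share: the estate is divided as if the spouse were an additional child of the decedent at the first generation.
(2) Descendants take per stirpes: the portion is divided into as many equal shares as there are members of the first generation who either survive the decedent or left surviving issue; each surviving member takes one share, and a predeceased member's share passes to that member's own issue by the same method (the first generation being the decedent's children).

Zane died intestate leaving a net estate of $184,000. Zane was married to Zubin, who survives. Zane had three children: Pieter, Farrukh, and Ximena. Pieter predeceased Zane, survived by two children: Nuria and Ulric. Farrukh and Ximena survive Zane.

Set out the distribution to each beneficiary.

Zubin: $46,000; Nuria: $23,000; Ulric: $23,000; Farrukh: $46,000; Ximena: $46,000

The spouse counts as an additional share at the children's level, so there are 4 primary shares of $46,000. Zubin takes one such share ($46,000).
The children's combined portion ($138,000) is divided into 3 shares of $46,000: Farrukh and Ximena each take $46,000; Pieter's $46,000 share passes to Pieter's issue.
Pieter's share ($46,000) is divided into 2 shares of $23,000: Nuria and Ulric each take $23,000.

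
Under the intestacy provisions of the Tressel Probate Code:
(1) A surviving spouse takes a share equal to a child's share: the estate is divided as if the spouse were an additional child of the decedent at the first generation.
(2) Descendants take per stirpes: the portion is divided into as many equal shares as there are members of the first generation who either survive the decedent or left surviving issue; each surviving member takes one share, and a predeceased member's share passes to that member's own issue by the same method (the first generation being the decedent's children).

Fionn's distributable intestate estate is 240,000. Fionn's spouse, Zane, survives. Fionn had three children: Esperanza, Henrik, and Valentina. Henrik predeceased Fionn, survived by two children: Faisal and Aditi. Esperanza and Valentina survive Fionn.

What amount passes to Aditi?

The spouse counts as an additional share at the children's level, so there are 4 primary shares of 60,000. Zane takes one such share (60,000).
The children's combined portion (180,000) is divided into 3 shares of 60,000: Esperanza and Valentina each take 60,000; Henrik's 60,000 share passes to Henrik's issue.
Henrik's share (60,000) is divided into 2 shares of 30,000: Faisal and Aditi each take 30,000.

Aditi receives 30,000.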